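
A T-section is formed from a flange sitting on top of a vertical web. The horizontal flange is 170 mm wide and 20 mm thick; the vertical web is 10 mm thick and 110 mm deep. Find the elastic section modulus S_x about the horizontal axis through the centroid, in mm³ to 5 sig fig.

Treat the section as a set of non-overlapping primitives; coordinates are from the bounding-box lower-left.
Flange: 170 × 20, A = 3 400 mm², y = 120 mm, Ī = 113333.3 mm⁴.
Web: 10 × 110, A = 1 100 mm², y = 55 mm, Ī = 1 109 167 mm⁴.
Centroid: ȳ = ΣA·y / ΣA = 104.1111 mm.
Transfer each piece to the horizontal axis through the centroid using Ī + A·d² with d = y − 104.1111:
  flange: d = 15.88889 mm → contributes +971686.4 mm⁴
  web: d = -49.11111 mm → contributes +3 762 258 mm⁴
Total I = 4 733 944 mm⁴.
Extreme fibre distance c = 104.1111 mm; S = I/c = 45470.12 mm³.

S_x ≈ 4.5470 × 10⁴ mm³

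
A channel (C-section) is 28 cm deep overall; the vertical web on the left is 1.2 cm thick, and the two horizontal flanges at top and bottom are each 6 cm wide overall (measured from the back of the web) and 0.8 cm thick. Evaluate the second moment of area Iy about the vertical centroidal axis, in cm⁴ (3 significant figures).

Iy ≈ 75.0 cm⁴

Split into non-overlapping primitives; take the origin at the lower-left of the bounding box.
Web: 1.2 × 28, A = 33.6 cm², x = 0.6 cm, Ī = 4.032 cm⁴.
Top flange (beyond web): 4.8 × 0.8, A = 3.84 cm², x = 3.6 cm, Ī = 7.3728 cm⁴.
Bottom flange (beyond web): 4.8 × 0.8, A = 3.84 cm², x = 3.6 cm, Ī = 7.3728 cm⁴.
Centroid: x̄ = ΣA·x / ΣA = 1.1581 cm.
Transfer each piece to the vertical centroidal axis using Ī + A·d² with d = x − 1.1581:
  web: d = -0.55814 cm → contributes +14.499 cm⁴
  top flange (beyond web): d = 2.4419 cm → contributes +30.27 cm⁴
  bottom flange (beyond web): d = 2.4419 cm → contributes +30.27 cm⁴
Total I = 75.038 cm⁴.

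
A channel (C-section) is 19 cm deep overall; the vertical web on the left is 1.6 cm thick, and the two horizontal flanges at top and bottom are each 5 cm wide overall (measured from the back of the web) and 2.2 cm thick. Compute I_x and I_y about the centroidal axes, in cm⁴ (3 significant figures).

I_x ≈ 1980 cm⁴, I_y ≈ 83.6 cm⁴

Treat the section as a set of non-overlapping primitives; coordinates are from the bounding-box lower-left.
Web: 1.6 × 19, A = 30.4 cm², y = 9.5 cm, Ī = 914.53 cm⁴.
Top flange (beyond web): 3.4 × 2.2, A = 7.48 cm², y = 17.9 cm, Ī = 3.0169 cm⁴.
Bottom flange (beyond web): 3.4 × 2.2, A = 7.48 cm², y = 1.1 cm, Ī = 3.0169 cm⁴.
By symmetry the centroid is at mid-height, ȳ = 9.5 cm.
Transfer each piece to the centroidal x-axis using Ī + A·d² with d = y − 9.5:
  web: d = 0 cm → contributes +914.53 cm⁴
  top flange (beyond web): d = 8.4 cm → contributes +530.81 cm⁴
  bottom flange (beyond web): d = -8.4 cm → contributes +530.81 cm⁴
Total I = 1976.1 cm⁴.
For the y-axis: x̄ = 1.6245 cm.
Repeating about the centroidal y-axis gives I_y = 83.56 cm⁴.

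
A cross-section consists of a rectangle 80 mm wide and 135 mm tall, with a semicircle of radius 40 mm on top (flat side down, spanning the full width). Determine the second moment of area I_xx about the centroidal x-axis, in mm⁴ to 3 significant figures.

I_xx ≈ 3.12 × 10⁷ mm⁴

Treat the section as a set of non-overlapping primitives; coordinates are from the bounding-box lower-left.
Rectangular body: 80 × 135, A = 10 800 mm², y = 67.5 mm, Ī = 16 402 500 mm⁴.
Semicircular cap: semicircle r = 40, A = 2513.3 mm², y = 151.98 mm, Ī = 280 978 mm⁴.
Centroid: ȳ = ΣA·y / ΣA = 83.447 mm.
Transfer each piece to the centroidal x-axis using Ī + A·d² with d = y − 83.447:
  rectangular body: d = -15.947 mm → contributes +19 149 166 mm⁴
  semicircular cap: d = 68.529 mm → contributes +12 083 905 mm⁴
Total I = 31 233 071 mm⁴.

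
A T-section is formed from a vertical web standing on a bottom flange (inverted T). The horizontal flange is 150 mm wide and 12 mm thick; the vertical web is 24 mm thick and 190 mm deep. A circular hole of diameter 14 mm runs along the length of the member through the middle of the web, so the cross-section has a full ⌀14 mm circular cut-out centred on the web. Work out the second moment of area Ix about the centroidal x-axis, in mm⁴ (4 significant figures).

Ix ≈ 2.677 × 10⁷ mm⁴

Break the section into simple shapes (no overlaps), measuring from the bottom-left corner of the bounding box.
Flange: 150 × 12, A = 1 800 mm², y = 6 mm, Ī = 21 600 mm⁴.
Web: 24 × 190, A = 4 560 mm², y = 107 mm, Ī = 13 718 000 mm⁴.
Hole (subtracted): ⌀14, A = 153.938 mm², y = 107 mm, Ī = 1885.74 mm⁴.
Centroid: ȳ = ΣA·y / ΣA = 77.7061 mm.
Transfer each piece to the centroidal x-axis using Ī + A·d² with d = y − 77.7061:
  flange: d = -71.7061 mm → contributes +9 276 767 mm⁴
  web: d = 29.2939 mm → contributes +17 631 095 mm⁴
  hole: d = 29.2939 mm → contributes −133 985 mm⁴
Total I = 26 773 876 mm⁴.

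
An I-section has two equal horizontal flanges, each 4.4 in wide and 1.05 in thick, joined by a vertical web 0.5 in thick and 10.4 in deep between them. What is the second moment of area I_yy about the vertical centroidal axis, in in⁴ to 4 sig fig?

Split into non-overlapping primitives; take the origin at the lower-left of the bounding box.
Bottom flange: 4.4 × 1.05, A = 4.62 in², x = 2.2 in, Ī = 7.4536 in⁴.
Web: 0.5 × 10.4, A = 5.2 in², x = 2.2 in, Ī = 0.108333 in⁴.
Top flange: 4.4 × 1.05, A = 4.62 in², x = 2.2 in, Ī = 7.4536 in⁴.
By symmetry the centroid is at mid-width, x̄ = 2.2 in.
All pieces are centred on the vertical centroidal axis, so I = ΣĪ = 15.0155 in⁴.

I_yy ≈ 15.02 in⁴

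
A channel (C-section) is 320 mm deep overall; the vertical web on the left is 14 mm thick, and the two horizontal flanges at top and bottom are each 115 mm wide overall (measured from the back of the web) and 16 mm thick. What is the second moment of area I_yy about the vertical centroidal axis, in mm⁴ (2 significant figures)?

Treat the section as a set of non-overlapping primitives; coordinates are from the bounding-box lower-left.
Web: 14 × 320, A = 4 480 mm², x = 7 mm, Ī = 73 173 mm⁴.
Top flange (beyond web): 101 × 16, A = 1 616 mm², x = 64.5 mm, Ī = 1 373 735 mm⁴.
Bottom flange (beyond web): 101 × 16, A = 1 616 mm², x = 64.5 mm, Ī = 1 373 735 mm⁴.
Centroid: x̄ = ΣA·x / ΣA = 31.1 mm.
Transfer each piece to the vertical centroidal axis using Ī + A·d² with d = x − 31.1:
  web: d = -24.1 mm → contributes +2 674 665 mm⁴
  top flange (beyond web): d = 33.4 mm → contributes +3 176 748 mm⁴
  bottom flange (beyond web): d = 33.4 mm → contributes +3 176 748 mm⁴
Total I = 9 028 161 mm⁴.

I_yy ≈ 9.0 × 10⁶ mm⁴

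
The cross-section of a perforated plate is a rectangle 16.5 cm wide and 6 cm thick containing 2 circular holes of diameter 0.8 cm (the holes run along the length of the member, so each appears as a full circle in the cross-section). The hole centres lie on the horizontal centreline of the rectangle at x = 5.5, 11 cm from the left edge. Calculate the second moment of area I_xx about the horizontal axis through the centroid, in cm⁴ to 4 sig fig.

I_xx ≈ 297.0 cm⁴

Split into non-overlapping primitives; take the origin at the lower-left of the bounding box.
Plate: 16.5 × 6, A = 99 cm², y = 3 cm, Ī = 297 cm⁴.
Hole 1 (subtracted): ⌀0.8, A = 0.502655 cm², y = 3 cm, Ī = 0.0201062 cm⁴.
Hole 2 (subtracted): ⌀0.8, A = 0.502655 cm², y = 3 cm, Ī = 0.0201062 cm⁴.
By symmetry the centroid is at mid-height, ȳ = 3 cm.
All pieces are centred on the horizontal axis through the centroid, so I = ΣĪ (holes subtracted) = 296.96 cm⁴.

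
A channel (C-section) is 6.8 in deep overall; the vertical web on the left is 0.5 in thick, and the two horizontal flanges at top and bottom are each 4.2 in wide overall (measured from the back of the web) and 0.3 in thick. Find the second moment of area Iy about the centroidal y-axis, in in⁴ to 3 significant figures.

Iy ≈ 8.53 in⁴

Break the section into simple shapes (no overlaps), measuring from the bottom-left corner of the bounding box.
Web: 0.5 × 6.8, A = 3.4 in², x = 0.25 in, Ī = 0.070833 in⁴.
Top flange (beyond web): 3.7 × 0.3, A = 1.11 in², x = 2.35 in, Ī = 1.2663 in⁴.
Bottom flange (beyond web): 3.7 × 0.3, A = 1.11 in², x = 2.35 in, Ī = 1.2663 in⁴.
Centroid: x̄ = ΣA·x / ΣA = 1.0795 in.
Transfer each piece to the centroidal y-axis using Ī + A·d² with d = x − 1.0795:
  web: d = -0.82954 in → contributes +2.4105 in⁴
  top flange (beyond web): d = 1.2705 in → contributes +3.0579 in⁴
  bottom flange (beyond web): d = 1.2705 in → contributes +3.0579 in⁴
Total I = 8.5264 in⁴.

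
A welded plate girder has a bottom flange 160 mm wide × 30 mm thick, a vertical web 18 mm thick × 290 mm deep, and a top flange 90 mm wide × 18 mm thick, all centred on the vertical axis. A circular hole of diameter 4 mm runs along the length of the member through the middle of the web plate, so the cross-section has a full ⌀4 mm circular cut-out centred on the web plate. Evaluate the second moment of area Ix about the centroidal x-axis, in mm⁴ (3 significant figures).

Ix ≈ 1.75 × 10⁸ mm⁴

Split into non-overlapping primitives; take the origin at the lower-left of the bounding box.
Bottom plate: 160 × 30, A = 4 800 mm², y = 15 mm, Ī = 360 000 mm⁴.
Web plate: 18 × 290, A = 5 220 mm², y = 175 mm, Ī = 36 583 500 mm⁴.
Top plate: 90 × 18, A = 1 620 mm², y = 329 mm, Ī = 43 740 mm⁴.
Hole (subtracted): ⌀4, A = 12.566 mm², y = 175 mm, Ī = 12.566 mm⁴.
Centroid: ȳ = ΣA·y / ΣA = 130.41 mm.
Transfer each piece to the centroidal x-axis using Ī + A·d² with d = y − 130.41:
  bottom plate: d = -115.41 mm → contributes +64 288 422 mm⁴
  web plate: d = 44.595 mm → contributes +46 964 371 mm⁴
  top plate: d = 198.59 mm → contributes +63 936 199 mm⁴
  hole: d = 44.595 mm → contributes −25 003 mm⁴
Total I = 175 163 989 mm⁴.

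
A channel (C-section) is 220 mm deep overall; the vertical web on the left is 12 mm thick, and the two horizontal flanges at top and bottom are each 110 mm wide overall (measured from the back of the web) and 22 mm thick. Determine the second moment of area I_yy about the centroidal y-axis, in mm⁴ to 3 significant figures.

Decompose the section into non-overlapping parts with the origin at the bottom-left of its bounding rectangle.
Web: 12 × 220, A = 2 640 mm², x = 6 mm, Ī = 31 680 mm⁴.
Top flange (beyond web): 98 × 22, A = 2 156 mm², x = 61 mm, Ī = 1 725 519 mm⁴.
Bottom flange (beyond web): 98 × 22, A = 2 156 mm², x = 61 mm, Ī = 1 725 519 mm⁴.
Centroid: x̄ = ΣA·x / ΣA = 40.114 mm.
Transfer each piece to the centroidal y-axis using Ī + A·d² with d = x − 40.114:
  web: d = -34.114 mm → contributes +3 104 006 mm⁴
  top flange (beyond web): d = 20.886 mm → contributes +2 666 027 mm⁴
  bottom flange (beyond web): d = 20.886 mm → contributes +2 666 027 mm⁴
Total I = 8 436 059 mm⁴.

I_yy ≈ 8.44 × 10⁶ mm⁴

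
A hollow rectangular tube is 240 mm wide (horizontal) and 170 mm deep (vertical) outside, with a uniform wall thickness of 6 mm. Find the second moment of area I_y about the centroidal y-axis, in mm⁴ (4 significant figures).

I_y ≈ 3.978 × 10⁷ mm⁴

Treat the section as a set of non-overlapping primitives; coordinates are from the bounding-box lower-left.
Outer rectangle: 240 × 170, A = 40 800 mm², x = 120 mm, Ī = 195 840 000 mm⁴.
Inner void (subtracted): 228 × 158, A = 36 024 mm², x = 120 mm, Ī = 156 055 968 mm⁴.
By symmetry the centroid is at mid-width, x̄ = 120 mm.
All pieces are centred on the centroidal y-axis, so I = ΣĪ (holes subtracted) = 39 784 032 mm⁴.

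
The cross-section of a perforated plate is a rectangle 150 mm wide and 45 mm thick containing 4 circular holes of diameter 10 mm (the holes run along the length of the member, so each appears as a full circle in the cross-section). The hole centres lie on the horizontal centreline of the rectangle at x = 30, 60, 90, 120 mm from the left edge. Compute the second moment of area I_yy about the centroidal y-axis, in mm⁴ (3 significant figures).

Split into non-overlapping primitives; take the origin at the lower-left of the bounding box.
Plate: 150 × 45, A = 6 750 mm², x = 75 mm, Ī = 12 656 250 mm⁴.
Hole 1 (subtracted): ⌀10, A = 78.54 mm², x = 30 mm, Ī = 490.87 mm⁴.
Hole 2 (subtracted): ⌀10, A = 78.54 mm², x = 60 mm, Ī = 490.87 mm⁴.
Hole 3 (subtracted): ⌀10, A = 78.54 mm², x = 90 mm, Ī = 490.87 mm⁴.
Hole 4 (subtracted): ⌀10, A = 78.54 mm², x = 120 mm, Ī = 490.87 mm⁴.
By symmetry the centroid is at mid-width, x̄ = 75 mm.
Transfer each piece to the centroidal y-axis using Ī + A·d² with d = x − 75:
  plate: d = 0 mm → contributes +12 656 250 mm⁴
  hole 1: d = -45 mm → contributes −159 534 mm⁴
  hole 2: d = -15 mm → contributes −18 162 mm⁴
  hole 3: d = 15 mm → contributes −18 162 mm⁴
  hole 4: d = 45 mm → contributes −159 534 mm⁴
Total I = 12 300 857 mm⁴.

I_yy ≈ 1.23 × 10⁷ mm⁴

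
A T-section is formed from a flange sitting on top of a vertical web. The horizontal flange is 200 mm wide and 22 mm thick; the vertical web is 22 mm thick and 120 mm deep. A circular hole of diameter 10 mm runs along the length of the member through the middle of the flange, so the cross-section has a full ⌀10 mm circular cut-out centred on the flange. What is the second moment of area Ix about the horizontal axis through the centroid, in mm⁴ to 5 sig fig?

Break the section into simple shapes (no overlaps), measuring from the bottom-left corner of the bounding box.
Flange: 200 × 22, A = 4 400 mm², y = 131 mm, Ī = 177466.7 mm⁴.
Web: 22 × 120, A = 2 640 mm², y = 60 mm, Ī = 3 168 000 mm⁴.
Hole (subtracted): ⌀10, A = 78.53982 mm², y = 131 mm, Ī = 490.8739 mm⁴.
Centroid: ȳ = ΣA·y / ΣA = 104.0746 mm.
Transfer each piece to the horizontal axis through the centroid using Ī + A·d² with d = y − 104.0746:
  flange: d = 26.92539 mm → contributes +3 367 363 mm⁴
  web: d = -44.07461 mm → contributes +8 296 389 mm⁴
  hole: d = 26.92539 mm → contributes −57430.39 mm⁴
Total I = 11 606 322 mm⁴.

Ix ≈ 1.1606 × 10⁷ mm⁴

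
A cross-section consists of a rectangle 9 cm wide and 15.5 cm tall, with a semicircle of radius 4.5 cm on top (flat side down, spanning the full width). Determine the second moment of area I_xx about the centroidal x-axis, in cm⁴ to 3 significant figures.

Treat the section as a set of non-overlapping primitives; coordinates are from the bounding-box lower-left.
Rectangular body: 9 × 15.5, A = 139.5 cm², y = 7.75 cm, Ī = 2792.9 cm⁴.
Semicircular cap: semicircle r = 4.5, A = 31.809 cm², y = 17.41 cm, Ī = 45.007 cm⁴.
Centroid: ȳ = ΣA·y / ΣA = 9.5436 cm.
Transfer each piece to the centroidal x-axis using Ī + A·d² with d = y − 9.5436:
  rectangular body: d = -1.7936 cm → contributes +3241.7 cm⁴
  semicircular cap: d = 7.8662 cm → contributes +2013.2 cm⁴
Total I = 5254.9 cm⁴.

I_xx ≈ 5250 cm⁴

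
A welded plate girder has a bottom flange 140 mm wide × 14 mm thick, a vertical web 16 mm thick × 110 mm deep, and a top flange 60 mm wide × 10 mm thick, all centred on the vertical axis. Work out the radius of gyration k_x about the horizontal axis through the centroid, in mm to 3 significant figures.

k_x ≈ 47.7 mm

Break the section into simple shapes (no overlaps), measuring from the bottom-left corner of the bounding box.
Bottom plate: 140 × 14, A = 1 960 mm², y = 7 mm, Ī = 32 013 mm⁴.
Web plate: 16 × 110, A = 1 760 mm², y = 69 mm, Ī = 1 774 667 mm⁴.
Top plate: 60 × 10, A = 600 mm², y = 129 mm, Ī = 5 000 mm⁴.
Centroid: ȳ = ΣA·y / ΣA = 49.204 mm.
Transfer each piece to the horizontal axis through the centroid using Ī + A·d² with d = y − 49.204:
  bottom plate: d = -42.204 mm → contributes +3 523 072 mm⁴
  web plate: d = 19.796 mm → contributes +2 464 399 mm⁴
  top plate: d = 79.796 mm → contributes +3 825 469 mm⁴
Total I = 9 812 941 mm⁴.
Radius of gyration: k = √(I/A) = √(9 812 941 / 4 320) = 47.66 mm.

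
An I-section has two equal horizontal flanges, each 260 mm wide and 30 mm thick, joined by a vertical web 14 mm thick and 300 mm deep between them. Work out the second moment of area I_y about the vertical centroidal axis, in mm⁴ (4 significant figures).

I_y ≈ 8.795 × 10⁷ mm⁴

Split into non-overlapping primitives; take the origin at the lower-left of the bounding box.
Bottom flange: 260 × 30, A = 7 800 mm², x = 130 mm, Ī = 43 940 000 mm⁴.
Web: 14 × 300, A = 4 200 mm², x = 130 mm, Ī = 68 600 mm⁴.
Top flange: 260 × 30, A = 7 800 mm², x = 130 mm, Ī = 43 940 000 mm⁴.
By symmetry the centroid is at mid-width, x̄ = 130 mm.
All pieces are centred on the vertical centroidal axis, so I = ΣĪ = 87 948 600 mm⁴.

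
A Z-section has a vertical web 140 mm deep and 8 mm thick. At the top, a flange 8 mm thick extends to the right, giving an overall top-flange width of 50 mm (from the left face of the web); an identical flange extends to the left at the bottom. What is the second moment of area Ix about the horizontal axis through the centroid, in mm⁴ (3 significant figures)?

Decompose the section into non-overlapping parts with the origin at the bottom-left of its bounding rectangle.
Web: 8 × 140, A = 1 120 mm², y = 70 mm, Ī = 1 829 333 mm⁴.
Top flange (beyond web): 42 × 8, A = 336 mm², y = 136 mm, Ī = 1 792 mm⁴.
Bottom flange (beyond web): 42 × 8, A = 336 mm², y = 4 mm, Ī = 1 792 mm⁴.
Centroid: ȳ = ΣA·y / ΣA = 70 mm.
Transfer each piece to the horizontal axis through the centroid using Ī + A·d² with d = y − 70:
  web: d = 0 mm → contributes +1 829 333 mm⁴
  top flange (beyond web): d = 66 mm → contributes +1 465 408 mm⁴
  bottom flange (beyond web): d = -66 mm → contributes +1 465 408 mm⁴
Total I = 4 760 149 mm⁴.

Ix ≈ 4.76 × 10⁶ mm⁴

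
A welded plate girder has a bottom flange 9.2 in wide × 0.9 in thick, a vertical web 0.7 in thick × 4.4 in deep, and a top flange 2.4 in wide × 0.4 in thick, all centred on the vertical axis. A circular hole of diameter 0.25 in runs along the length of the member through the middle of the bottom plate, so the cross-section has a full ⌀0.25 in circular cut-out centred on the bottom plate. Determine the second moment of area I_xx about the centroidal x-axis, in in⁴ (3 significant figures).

I_xx ≈ 37.9 in⁴

Split into non-overlapping primitives; take the origin at the lower-left of the bounding box.
Bottom plate: 9.2 × 0.9, A = 8.28 in², y = 0.45 in, Ī = 0.5589 in⁴.
Web plate: 0.7 × 4.4, A = 3.08 in², y = 3.1 in, Ī = 4.9691 in⁴.
Top plate: 2.4 × 0.4, A = 0.96 in², y = 5.5 in, Ī = 0.0128 in⁴.
Hole (subtracted): ⌀0.25, A = 0.049087 in², y = 0.45 in, Ī = 0.00019175 in⁴.
Centroid: ȳ = ΣA·y / ΣA = 1.5102 in.
Transfer each piece to the centroidal x-axis using Ī + A·d² with d = y − 1.5102:
  bottom plate: d = -1.0602 in → contributes +9.8664 in⁴
  web plate: d = 1.5898 in → contributes +12.753 in⁴
  top plate: d = 3.9898 in → contributes +15.294 in⁴
  hole: d = -1.0602 in → contributes −0.05537 in⁴
Total I = 37.859 in⁴.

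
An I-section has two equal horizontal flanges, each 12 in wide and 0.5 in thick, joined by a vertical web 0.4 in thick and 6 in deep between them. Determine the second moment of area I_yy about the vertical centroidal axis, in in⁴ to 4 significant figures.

I_yy ≈ 144.0 in⁴

Split into non-overlapping primitives; take the origin at the lower-left of the bounding box.
Bottom flange: 12 × 0.5, A = 6 in², x = 6 in, Ī = 72 in⁴.
Web: 0.4 × 6, A = 2.4 in², x = 6 in, Ī = 0.032 in⁴.
Top flange: 12 × 0.5, A = 6 in², x = 6 in, Ī = 72 in⁴.
By symmetry the centroid is at mid-width, x̄ = 6 in.
All pieces are centred on the vertical centroidal axis, so I = ΣĪ = 144.032 in⁴.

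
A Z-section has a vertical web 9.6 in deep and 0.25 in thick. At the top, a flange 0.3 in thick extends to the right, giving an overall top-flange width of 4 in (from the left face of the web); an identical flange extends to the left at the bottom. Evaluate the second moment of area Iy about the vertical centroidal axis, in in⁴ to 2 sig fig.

Split into non-overlapping primitives; take the origin at the lower-left of the bounding box.
Web: 0.25 × 9.6, A = 2.4 in², x = 3.875 in, Ī = 0.0125 in⁴.
Top flange (beyond web): 3.75 × 0.3, A = 1.125 in², x = 5.875 in, Ī = 1.318 in⁴.
Bottom flange (beyond web): 3.75 × 0.3, A = 1.125 in², x = 1.875 in, Ī = 1.318 in⁴.
Centroid: x̄ = ΣA·x / ΣA = 3.875 in.
Transfer each piece to the vertical centroidal axis using Ī + A·d² with d = x − 3.875:
  web: d = 0 in → contributes +0.0125 in⁴
  top flange (beyond web): d = 2 in → contributes +5.818 in⁴
  bottom flange (beyond web): d = -2 in → contributes +5.818 in⁴
Total I = 11.65 in⁴.

Iy ≈ 12 in⁴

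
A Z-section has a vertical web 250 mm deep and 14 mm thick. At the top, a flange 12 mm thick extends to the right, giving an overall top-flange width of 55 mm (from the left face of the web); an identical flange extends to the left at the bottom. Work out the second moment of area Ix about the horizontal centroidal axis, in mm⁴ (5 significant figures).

Ix ≈ 3.2175 × 10⁷ mm⁴

Break the section into simple shapes (no overlaps), measuring from the bottom-left corner of the bounding box.
Web: 14 × 250, A = 3 500 mm², y = 125 mm, Ī = 18 229 167 mm⁴.
Top flange (beyond web): 41 × 12, A = 492 mm², y = 244 mm, Ī = 5 904 mm⁴.
Bottom flange (beyond web): 41 × 12, A = 492 mm², y = 6 mm, Ī = 5 904 mm⁴.
Centroid: ȳ = ΣA·y / ΣA = 125 mm.
Transfer each piece to the horizontal centroidal axis using Ī + A·d² with d = y − 125:
  web: d = 0 mm → contributes +18 229 167 mm⁴
  top flange (beyond web): d = 119 mm → contributes +6 973 116 mm⁴
  bottom flange (beyond web): d = -119 mm → contributes +6 973 116 mm⁴
Total I = 32 175 399 mm⁴.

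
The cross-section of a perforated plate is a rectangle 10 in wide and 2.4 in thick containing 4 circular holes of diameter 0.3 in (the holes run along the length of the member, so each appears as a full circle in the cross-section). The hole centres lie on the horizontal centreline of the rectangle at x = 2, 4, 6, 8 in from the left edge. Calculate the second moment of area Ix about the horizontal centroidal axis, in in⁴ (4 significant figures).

Ix ≈ 11.52 in⁴

Break the section into simple shapes (no overlaps), measuring from the bottom-left corner of the bounding box.
Plate: 10 × 2.4, A = 24 in², y = 1.2 in, Ī = 11.52 in⁴.
Hole 1 (subtracted): ⌀0.3, A = 0.0706858 in², y = 1.2 in, Ī = 0.000397608 in⁴.
Hole 2 (subtracted): ⌀0.3, A = 0.0706858 in², y = 1.2 in, Ī = 0.000397608 in⁴.
Hole 3 (subtracted): ⌀0.3, A = 0.0706858 in², y = 1.2 in, Ī = 0.000397608 in⁴.
Hole 4 (subtracted): ⌀0.3, A = 0.0706858 in², y = 1.2 in, Ī = 0.000397608 in⁴.
By symmetry the centroid is at mid-height, ȳ = 1.2 in.
All pieces are centred on the horizontal centroidal axis, so I = ΣĪ (holes subtracted) = 11.5184 in⁴.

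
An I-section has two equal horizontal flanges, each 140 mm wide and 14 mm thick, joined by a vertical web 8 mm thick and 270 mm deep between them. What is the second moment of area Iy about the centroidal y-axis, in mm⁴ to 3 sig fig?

Iy ≈ 6.41 × 10⁶ mm⁴

Decompose the section into non-overlapping parts with the origin at the bottom-left of its bounding rectangle.
Bottom flange: 140 × 14, A = 1 960 mm², x = 70 mm, Ī = 3 201 333 mm⁴.
Web: 8 × 270, A = 2 160 mm², x = 70 mm, Ī = 11 520 mm⁴.
Top flange: 140 × 14, A = 1 960 mm², x = 70 mm, Ī = 3 201 333 mm⁴.
By symmetry the centroid is at mid-width, x̄ = 70 mm.
All pieces are centred on the centroidal y-axis, so I = ΣĪ = 6 414 187 mm⁴.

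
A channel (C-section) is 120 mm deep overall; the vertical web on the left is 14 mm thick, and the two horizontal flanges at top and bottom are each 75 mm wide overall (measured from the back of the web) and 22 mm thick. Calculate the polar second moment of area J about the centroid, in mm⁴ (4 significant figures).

J ≈ 1.088 × 10⁷ mm⁴

Treat the section as a set of non-overlapping primitives; coordinates are from the bounding-box lower-left.
Web: 14 × 120, A = 1 680 mm², y = 60 mm, Ī = 2 016 000 mm⁴.
Top flange (beyond web): 61 × 22, A = 1 342 mm², y = 109 mm, Ī = 54127.3 mm⁴.
Bottom flange (beyond web): 61 × 22, A = 1 342 mm², y = 11 mm, Ī = 54127.3 mm⁴.
By symmetry the centroid is at mid-height, ȳ = 60 mm.
Transfer each piece to the centroidal x-axis using Ī + A·d² with d = y − 60:
  web: d = 0 mm → contributes +2 016 000 mm⁴
  top flange (beyond web): d = 49 mm → contributes +3 276 269 mm⁴
  bottom flange (beyond web): d = -49 mm → contributes +3 276 269 mm⁴
Total I = 8 568 539 mm⁴.
For the y-axis: x̄ = 30.0637 mm.
Repeating about the centroidal y-axis gives I_y = 2 312 717 mm⁴.
Polar second moment: J = I_x + I_y = 10 881 256 mm⁴.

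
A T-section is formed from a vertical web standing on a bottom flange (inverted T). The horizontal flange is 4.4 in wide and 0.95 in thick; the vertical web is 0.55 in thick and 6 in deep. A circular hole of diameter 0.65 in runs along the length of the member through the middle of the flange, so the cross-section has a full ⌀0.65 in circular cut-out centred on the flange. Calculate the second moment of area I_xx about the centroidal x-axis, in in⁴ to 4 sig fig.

I_xx ≈ 31.66 in⁴

Decompose the section into non-overlapping parts with the origin at the bottom-left of its bounding rectangle.
Flange: 4.4 × 0.95, A = 4.18 in², y = 0.475 in, Ī = 0.314371 in⁴.
Web: 0.55 × 6, A = 3.3 in², y = 3.95 in, Ī = 9.9 in⁴.
Hole (subtracted): ⌀0.65, A = 0.331831 in², y = 0.475 in, Ī = 0.00876241 in⁴.
Centroid: ȳ = ΣA·y / ΣA = 2.07926 in.
Transfer each piece to the centroidal x-axis using Ī + A·d² with d = y − 2.07926:
  flange: d = -1.60426 in → contributes +11.0722 in⁴
  web: d = 1.87074 in → contributes +21.4489 in⁴
  hole: d = -1.60426 in → contributes −0.862775 in⁴
Total I = 31.6584 in⁴.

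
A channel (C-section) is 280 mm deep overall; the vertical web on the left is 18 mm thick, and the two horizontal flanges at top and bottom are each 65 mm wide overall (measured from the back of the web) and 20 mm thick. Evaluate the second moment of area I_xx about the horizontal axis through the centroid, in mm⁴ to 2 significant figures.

Treat the section as a set of non-overlapping primitives; coordinates are from the bounding-box lower-left.
Web: 18 × 280, A = 5 040 mm², y = 140 mm, Ī = 32 928 000 mm⁴.
Top flange (beyond web): 47 × 20, A = 940 mm², y = 270 mm, Ī = 31 333 mm⁴.
Bottom flange (beyond web): 47 × 20, A = 940 mm², y = 10 mm, Ī = 31 333 mm⁴.
By symmetry the centroid is at mid-height, ȳ = 140 mm.
Transfer each piece to the horizontal axis through the centroid using Ī + A·d² with d = y − 140:
  web: d = 0 mm → contributes +32 928 000 mm⁴
  top flange (beyond web): d = 130 mm → contributes +15 917 333 mm⁴
  bottom flange (beyond web): d = -130 mm → contributes +15 917 333 mm⁴
Total I = 64 762 667 mm⁴.

I_xx ≈ 6.5 × 10⁷ mm⁴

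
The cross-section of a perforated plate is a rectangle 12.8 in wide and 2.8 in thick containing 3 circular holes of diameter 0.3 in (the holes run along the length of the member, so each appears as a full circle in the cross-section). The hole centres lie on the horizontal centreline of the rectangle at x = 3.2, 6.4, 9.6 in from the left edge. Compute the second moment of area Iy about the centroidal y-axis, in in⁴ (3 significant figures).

Iy ≈ 488 in⁴

Break the section into simple shapes (no overlaps), measuring from the bottom-left corner of the bounding box.
Plate: 12.8 × 2.8, A = 35.84 in², x = 6.4 in, Ī = 489.34 in⁴.
Hole 1 (subtracted): ⌀0.3, A = 0.070686 in², x = 3.2 in, Ī = 0.00039761 in⁴.
Hole 2 (subtracted): ⌀0.3, A = 0.070686 in², x = 6.4 in, Ī = 0.00039761 in⁴.
Hole 3 (subtracted): ⌀0.3, A = 0.070686 in², x = 9.6 in, Ī = 0.00039761 in⁴.
By symmetry the centroid is at mid-width, x̄ = 6.4 in.
Transfer each piece to the centroidal y-axis using Ī + A·d² with d = x − 6.4:
  plate: d = 0 in → contributes +489.34 in⁴
  hole 1: d = -3.2 in → contributes −0.72422 in⁴
  hole 2: d = 0 in → contributes −0.00039761 in⁴
  hole 3: d = 3.2 in → contributes −0.72422 in⁴
Total I = 487.89 in⁴.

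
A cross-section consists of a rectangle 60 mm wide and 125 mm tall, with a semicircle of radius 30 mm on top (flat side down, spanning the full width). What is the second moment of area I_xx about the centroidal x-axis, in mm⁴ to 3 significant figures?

I_xx ≈ 1.66 × 10⁷ mm⁴

Break the section into simple shapes (no overlaps), measuring from the bottom-left corner of the bounding box.
Rectangular body: 60 × 125, A = 7 500 mm², y = 62.5 mm, Ī = 9 765 625 mm⁴.
Semicircular cap: semicircle r = 30, A = 1413.7 mm², y = 137.73 mm, Ī = 88 903 mm⁴.
Centroid: ȳ = ΣA·y / ΣA = 74.432 mm.
Transfer each piece to the centroidal x-axis using Ī + A·d² with d = y − 74.432:
  rectangular body: d = -11.932 mm → contributes +10 833 396 mm⁴
  semicircular cap: d = 63.301 mm → contributes +5 753 605 mm⁴
Total I = 16 587 001 mm⁴.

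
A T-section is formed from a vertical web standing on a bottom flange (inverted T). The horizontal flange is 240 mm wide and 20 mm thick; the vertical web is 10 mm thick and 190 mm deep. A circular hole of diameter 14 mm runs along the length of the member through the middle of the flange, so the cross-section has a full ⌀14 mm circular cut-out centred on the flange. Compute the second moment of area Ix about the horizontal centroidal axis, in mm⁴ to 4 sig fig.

Break the section into simple shapes (no overlaps), measuring from the bottom-left corner of the bounding box.
Flange: 240 × 20, A = 4 800 mm², y = 10 mm, Ī = 160 000 mm⁴.
Web: 10 × 190, A = 1 900 mm², y = 115 mm, Ī = 5 715 833 mm⁴.
Hole (subtracted): ⌀14, A = 153.938 mm², y = 10 mm, Ī = 1885.74 mm⁴.
Centroid: ȳ = ΣA·y / ΣA = 40.4763 mm.
Transfer each piece to the horizontal centroidal axis using Ī + A·d² with d = y − 40.4763:
  flange: d = -30.4763 mm → contributes +4 618 275 mm⁴
  web: d = 74.5237 mm → contributes +16 268 008 mm⁴
  hole: d = -30.4763 mm → contributes −144 865 mm⁴
Total I = 20 741 418 mm⁴.

Ix ≈ 2.074 × 10⁷ mm⁴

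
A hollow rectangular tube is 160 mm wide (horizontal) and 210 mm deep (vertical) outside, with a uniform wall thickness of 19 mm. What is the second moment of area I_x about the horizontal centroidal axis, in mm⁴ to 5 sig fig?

I_x ≈ 7.1747 × 10⁷ mm⁴

Break the section into simple shapes (no overlaps), measuring from the bottom-left corner of the bounding box.
Outer rectangle: 160 × 210, A = 33 600 mm², y = 105 mm, Ī = 123 480 000 mm⁴.
Inner void (subtracted): 122 × 172, A = 20 984 mm², y = 105 mm, Ī = 51 732 555 mm⁴.
By symmetry the centroid is at mid-height, ȳ = 105 mm.
All pieces are centred on the horizontal centroidal axis, so I = ΣĪ (holes subtracted) = 71 747 445 mm⁴.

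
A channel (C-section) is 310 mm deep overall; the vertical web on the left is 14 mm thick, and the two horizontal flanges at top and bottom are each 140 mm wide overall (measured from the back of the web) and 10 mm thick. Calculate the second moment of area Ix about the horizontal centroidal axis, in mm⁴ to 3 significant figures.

Decompose the section into non-overlapping parts with the origin at the bottom-left of its bounding rectangle.
Web: 14 × 310, A = 4 340 mm², y = 155 mm, Ī = 34 756 167 mm⁴.
Top flange (beyond web): 126 × 10, A = 1 260 mm², y = 305 mm, Ī = 10 500 mm⁴.
Bottom flange (beyond web): 126 × 10, A = 1 260 mm², y = 5 mm, Ī = 10 500 mm⁴.
By symmetry the centroid is at mid-height, ȳ = 155 mm.
Transfer each piece to the horizontal centroidal axis using Ī + A·d² with d = y − 155:
  web: d = 0 mm → contributes +34 756 167 mm⁴
  top flange (beyond web): d = 150 mm → contributes +28 360 500 mm⁴
  bottom flange (beyond web): d = -150 mm → contributes +28 360 500 mm⁴
Total I = 91 477 167 mm⁴.

Ix ≈ 9.15 × 10⁷ mm⁴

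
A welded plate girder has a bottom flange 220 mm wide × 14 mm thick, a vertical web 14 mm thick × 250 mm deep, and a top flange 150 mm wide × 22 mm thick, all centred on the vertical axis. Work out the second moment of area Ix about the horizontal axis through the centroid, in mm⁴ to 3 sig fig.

Treat the section as a set of non-overlapping primitives; coordinates are from the bounding-box lower-left.
Bottom plate: 220 × 14, A = 3 080 mm², y = 7 mm, Ī = 50 307 mm⁴.
Web plate: 14 × 250, A = 3 500 mm², y = 139 mm, Ī = 18 229 167 mm⁴.
Top plate: 150 × 22, A = 3 300 mm², y = 275 mm, Ī = 133 100 mm⁴.
Centroid: ȳ = ΣA·y / ΣA = 143.28 mm.
Transfer each piece to the horizontal axis through the centroid using Ī + A·d² with d = y − 143.28:
  bottom plate: d = -136.28 mm → contributes +57 248 858 mm⁴
  web plate: d = -4.2753 mm → contributes +18 293 140 mm⁴
  top plate: d = 131.72 mm → contributes +57 392 706 mm⁴
Total I = 132 934 705 mm⁴.

Ix ≈ 1.33 × 10⁸ mm⁴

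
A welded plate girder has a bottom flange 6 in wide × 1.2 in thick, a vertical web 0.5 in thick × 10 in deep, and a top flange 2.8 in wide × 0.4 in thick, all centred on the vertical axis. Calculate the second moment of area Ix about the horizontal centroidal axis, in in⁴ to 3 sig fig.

Ix ≈ 209 in⁴

Decompose the section into non-overlapping parts with the origin at the bottom-left of its bounding rectangle.
Bottom plate: 6 × 1.2, A = 7.2 in², y = 0.6 in, Ī = 0.864 in⁴.
Web plate: 0.5 × 10, A = 5 in², y = 6.2 in, Ī = 41.667 in⁴.
Top plate: 2.8 × 0.4, A = 1.12 in², y = 11.4 in, Ī = 0.014933 in⁴.
Centroid: ȳ = ΣA·y / ΣA = 3.6102 in.
Transfer each piece to the horizontal centroidal axis using Ī + A·d² with d = y − 3.6102:
  bottom plate: d = -3.0102 in → contributes +66.106 in⁴
  web plate: d = 2.5898 in → contributes +75.202 in⁴
  top plate: d = 7.7898 in → contributes +67.977 in⁴
Total I = 209.29 in⁴.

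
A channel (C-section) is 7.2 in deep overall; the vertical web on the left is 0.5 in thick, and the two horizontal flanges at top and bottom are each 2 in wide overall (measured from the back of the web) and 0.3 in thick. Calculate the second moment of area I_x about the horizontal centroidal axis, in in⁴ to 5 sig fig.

I_x ≈ 26.271 in⁴

Treat the section as a set of non-overlapping primitives; coordinates are from the bounding-box lower-left.
Web: 0.5 × 7.2, A = 3.6 in², y = 3.6 in, Ī = 15.552 in⁴.
Top flange (beyond web): 1.5 × 0.3, A = 0.45 in², y = 7.05 in, Ī = 0.003375 in⁴.
Bottom flange (beyond web): 1.5 × 0.3, A = 0.45 in², y = 0.15 in, Ī = 0.003375 in⁴.
By symmetry the centroid is at mid-height, ȳ = 3.6 in.
Transfer each piece to the horizontal centroidal axis using Ī + A·d² with d = y − 3.6:
  web: d = 0 in → contributes +15.552 in⁴
  top flange (beyond web): d = 3.45 in → contributes +5.3595 in⁴
  bottom flange (beyond web): d = -3.45 in → contributes +5.3595 in⁴
Total I = 26.271 in⁴.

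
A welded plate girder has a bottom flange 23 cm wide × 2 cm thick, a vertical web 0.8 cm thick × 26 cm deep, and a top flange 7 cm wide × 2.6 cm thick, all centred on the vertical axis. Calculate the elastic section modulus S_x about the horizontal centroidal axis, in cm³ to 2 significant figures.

Decompose the section into non-overlapping parts with the origin at the bottom-left of its bounding rectangle.
Bottom plate: 23 × 2, A = 46 cm², y = 1 cm, Ī = 15.33 cm⁴.
Web plate: 0.8 × 26, A = 20.8 cm², y = 15 cm, Ī = 1 172 cm⁴.
Top plate: 7 × 2.6, A = 18.2 cm², y = 29.3 cm, Ī = 10.25 cm⁴.
Centroid: ȳ = ΣA·y / ΣA = 10.49 cm.
Transfer each piece to the horizontal centroidal axis using Ī + A·d² with d = y − 10.49:
  bottom plate: d = -9.485 cm → contributes +4 154 cm⁴
  web plate: d = 4.515 cm → contributes +1 596 cm⁴
  top plate: d = 18.81 cm → contributes +6 453 cm⁴
Total I = 12 203 cm⁴.
Extreme fibre distance c = 20.11 cm; S = I/c = 606.7 cm³.

S_x ≈ 610 cm³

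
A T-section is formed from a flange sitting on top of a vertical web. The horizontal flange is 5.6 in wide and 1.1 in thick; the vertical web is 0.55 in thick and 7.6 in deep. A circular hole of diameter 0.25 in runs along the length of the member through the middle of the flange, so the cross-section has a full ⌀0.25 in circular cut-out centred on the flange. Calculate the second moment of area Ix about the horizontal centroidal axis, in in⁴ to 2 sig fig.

Ix ≈ 68 in⁴

Break the section into simple shapes (no overlaps), measuring from the bottom-left corner of the bounding box.
Flange: 5.6 × 1.1, A = 6.16 in², y = 8.15 in, Ī = 0.6211 in⁴.
Web: 0.55 × 7.6, A = 4.18 in², y = 3.8 in, Ī = 20.12 in⁴.
Hole (subtracted): ⌀0.25, A = 0.04909 in², y = 8.15 in, Ī = 0.0001917 in⁴.
Centroid: ȳ = ΣA·y / ΣA = 6.383 in.
Transfer each piece to the horizontal centroidal axis using Ī + A·d² with d = y − 6.383:
  flange: d = 1.767 in → contributes +19.85 in⁴
  web: d = -2.583 in → contributes +48.01 in⁴
  hole: d = 1.767 in → contributes −0.1534 in⁴
Total I = 67.71 in⁴.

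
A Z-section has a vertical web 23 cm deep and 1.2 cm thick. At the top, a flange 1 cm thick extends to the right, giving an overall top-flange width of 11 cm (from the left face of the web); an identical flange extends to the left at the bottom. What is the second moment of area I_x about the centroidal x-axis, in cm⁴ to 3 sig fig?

Split into non-overlapping primitives; take the origin at the lower-left of the bounding box.
Web: 1.2 × 23, A = 27.6 cm², y = 11.5 cm, Ī = 1216.7 cm⁴.
Top flange (beyond web): 9.8 × 1, A = 9.8 cm², y = 22.5 cm, Ī = 0.81667 cm⁴.
Bottom flange (beyond web): 9.8 × 1, A = 9.8 cm², y = 0.5 cm, Ī = 0.81667 cm⁴.
Centroid: ȳ = ΣA·y / ΣA = 11.5 cm.
Transfer each piece to the centroidal x-axis using Ī + A·d² with d = y − 11.5:
  web: d = 0 cm → contributes +1216.7 cm⁴
  top flange (beyond web): d = 11 cm → contributes +1186.6 cm⁴
  bottom flange (beyond web): d = -11 cm → contributes +1186.6 cm⁴
Total I = 3589.9 cm⁴.

I_x ≈ 3590 cm⁴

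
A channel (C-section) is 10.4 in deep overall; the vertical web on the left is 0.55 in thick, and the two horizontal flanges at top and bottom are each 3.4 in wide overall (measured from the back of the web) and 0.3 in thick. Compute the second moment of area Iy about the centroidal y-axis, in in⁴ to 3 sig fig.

Iy ≈ 5.11 in⁴

Split into non-overlapping primitives; take the origin at the lower-left of the bounding box.
Web: 0.55 × 10.4, A = 5.72 in², x = 0.275 in, Ī = 0.14419 in⁴.
Top flange (beyond web): 2.85 × 0.3, A = 0.855 in², x = 1.975 in, Ī = 0.57873 in⁴.
Bottom flange (beyond web): 2.85 × 0.3, A = 0.855 in², x = 1.975 in, Ī = 0.57873 in⁴.
Centroid: x̄ = ΣA·x / ΣA = 0.66625 in.
Transfer each piece to the centroidal y-axis using Ī + A·d² with d = x − 0.66625:
  web: d = -0.39125 in → contributes +1.0198 in⁴
  top flange (beyond web): d = 1.3087 in → contributes +2.0432 in⁴
  bottom flange (beyond web): d = 1.3087 in → contributes +2.0432 in⁴
Total I = 5.1062 in⁴.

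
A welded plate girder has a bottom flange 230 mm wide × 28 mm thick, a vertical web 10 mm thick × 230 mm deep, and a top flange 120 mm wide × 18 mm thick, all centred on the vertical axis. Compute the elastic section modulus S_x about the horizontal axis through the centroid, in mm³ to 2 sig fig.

Decompose the section into non-overlapping parts with the origin at the bottom-left of its bounding rectangle.
Bottom plate: 230 × 28, A = 6 440 mm², y = 14 mm, Ī = 420 747 mm⁴.
Web plate: 10 × 230, A = 2 300 mm², y = 143 mm, Ī = 10 139 167 mm⁴.
Top plate: 120 × 18, A = 2 160 mm², y = 267 mm, Ī = 58 320 mm⁴.
Centroid: ȳ = ΣA·y / ΣA = 91.36 mm.
Transfer each piece to the horizontal axis through the centroid using Ī + A·d² with d = y − 91.36:
  bottom plate: d = -77.36 mm → contributes +38 957 353 mm⁴
  web plate: d = 51.64 mm → contributes +16 273 512 mm⁴
  top plate: d = 175.6 mm → contributes +66 696 108 mm⁴
Total I = 121 926 972 mm⁴.
Extreme fibre distance c = 184.6 mm; S = I/c = 660 335 mm³.

S_x ≈ 6.6 × 10⁵ mm³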